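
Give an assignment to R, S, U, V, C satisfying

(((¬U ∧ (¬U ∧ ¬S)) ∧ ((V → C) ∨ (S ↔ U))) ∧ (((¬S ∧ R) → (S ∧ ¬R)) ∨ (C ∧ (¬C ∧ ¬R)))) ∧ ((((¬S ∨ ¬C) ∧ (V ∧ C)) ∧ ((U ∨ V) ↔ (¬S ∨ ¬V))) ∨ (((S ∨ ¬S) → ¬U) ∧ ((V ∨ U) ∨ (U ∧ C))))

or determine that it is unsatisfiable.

R: False, S: False, U: False, V: True, C: True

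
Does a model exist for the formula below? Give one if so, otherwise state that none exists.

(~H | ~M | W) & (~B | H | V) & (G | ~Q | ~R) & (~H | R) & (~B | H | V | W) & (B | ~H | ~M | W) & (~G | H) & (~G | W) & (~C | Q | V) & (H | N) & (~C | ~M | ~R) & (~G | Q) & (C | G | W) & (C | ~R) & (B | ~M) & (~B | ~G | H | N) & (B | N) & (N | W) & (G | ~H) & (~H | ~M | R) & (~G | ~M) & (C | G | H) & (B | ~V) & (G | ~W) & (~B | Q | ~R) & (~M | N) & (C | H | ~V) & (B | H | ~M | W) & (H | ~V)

G=T; Q=T; M=F; R=T; C=T; N=F; B=T; V=T; H=T; W=T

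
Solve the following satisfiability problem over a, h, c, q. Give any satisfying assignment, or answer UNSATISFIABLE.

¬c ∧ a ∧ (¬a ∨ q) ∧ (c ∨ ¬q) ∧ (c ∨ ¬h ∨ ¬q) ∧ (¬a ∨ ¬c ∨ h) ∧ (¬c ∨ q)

Unsatisfiable — no assignment works.

Case a = True:
  (¬c) forces c = False.
  (¬a ∨ q) forces q = True.
  Clause (c ∨ ¬q) is falsified — contradiction.
Case a = False:
  Clause (a) is falsified — contradiction.
Both cases fail, so the formula is unsatisfiable.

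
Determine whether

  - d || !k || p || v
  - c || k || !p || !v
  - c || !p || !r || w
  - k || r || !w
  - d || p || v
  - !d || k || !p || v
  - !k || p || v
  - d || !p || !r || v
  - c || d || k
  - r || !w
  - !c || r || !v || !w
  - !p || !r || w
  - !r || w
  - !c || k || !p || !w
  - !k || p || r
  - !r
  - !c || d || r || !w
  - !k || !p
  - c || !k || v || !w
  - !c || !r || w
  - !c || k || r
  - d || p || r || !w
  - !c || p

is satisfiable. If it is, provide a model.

Unit clause (!r) forces r = False.
In (r || !w) only !w is left, so w = False.
Try c = True:
  (!c || k || r) forces k = True.
  (!k || p || r) forces p = True.
  clause (!k || !p) is falsified — backtrack.
So c = False.
Try p = True:
  (!k || !p) forces k = False.
  (c || k || !p || !v) forces v = False.
  (!d || k || !p || v) forces d = False.
  clause (c || d || k) is falsified — backtrack.
So p = False.
  then (!k || p || r) forces k = False.
  then (c || d || k) forces d = True.
Set v = True.
All clauses satisfied.

c: False; w: False; r: False; p: False; k: False; v: True; d: True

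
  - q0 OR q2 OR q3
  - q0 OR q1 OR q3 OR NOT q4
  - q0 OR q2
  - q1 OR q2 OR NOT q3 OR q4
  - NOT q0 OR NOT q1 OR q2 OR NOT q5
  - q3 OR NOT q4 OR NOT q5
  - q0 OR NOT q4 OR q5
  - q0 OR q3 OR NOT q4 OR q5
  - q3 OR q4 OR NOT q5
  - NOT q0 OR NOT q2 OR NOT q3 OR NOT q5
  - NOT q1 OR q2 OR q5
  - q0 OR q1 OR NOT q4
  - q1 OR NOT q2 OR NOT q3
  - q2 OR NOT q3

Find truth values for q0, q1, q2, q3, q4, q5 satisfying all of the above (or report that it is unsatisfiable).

Set q0 = True.
Set q1 = False.
Set q2 = True.
  then (q1 OR NOT q2 OR NOT q3) forces q3 = False.
Set q4 = True.
  then (q3 OR NOT q4 OR NOT q5) forces q5 = False.
All clauses satisfied.

q0: True; q1: False; q2: True; q3: False; q4: True; q5: False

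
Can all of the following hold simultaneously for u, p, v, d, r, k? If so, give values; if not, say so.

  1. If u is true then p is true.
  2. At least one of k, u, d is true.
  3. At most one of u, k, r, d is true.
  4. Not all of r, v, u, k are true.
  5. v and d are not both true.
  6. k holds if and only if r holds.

u=F, p=T, v=F, d=T, r=F, k=F

  (1) u=F ⇒ p: vacuous ✓
  (2) {k, u, d}: 1 true — at least one ✓
  (3) {u, k, r, d}: 1 true — at most one ✓
  (4) {r, v, u, k}: 0/4 true — not all ✓
  (5) v=F, d=T — not both ✓
  (6) k=F, r=F — same ✓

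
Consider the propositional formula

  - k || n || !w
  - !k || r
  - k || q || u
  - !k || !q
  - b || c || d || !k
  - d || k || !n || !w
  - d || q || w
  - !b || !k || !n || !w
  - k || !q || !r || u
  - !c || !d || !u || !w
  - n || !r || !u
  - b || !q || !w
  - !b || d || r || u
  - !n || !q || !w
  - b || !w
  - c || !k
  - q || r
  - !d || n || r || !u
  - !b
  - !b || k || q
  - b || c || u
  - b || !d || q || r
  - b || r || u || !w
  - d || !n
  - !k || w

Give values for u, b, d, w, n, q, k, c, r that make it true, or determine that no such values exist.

Unit clause (!b) forces b = False.
In (b || !w) only !w is left, so w = False.
In (!k || w) only !k is left, so k = False.
Set u = True.
Set d = True.
Try n = False:
  (n || !r || !u) forces r = False.
  clause (!d || n || r || !u) is falsified — backtrack.
So n = True.
Set q = False.
  then (q || r) forces r = True.
Set c = False.
All clauses satisfied.

u = True, b = False, d = True, w = False, n = True, q = False, k = False, c = False, r = True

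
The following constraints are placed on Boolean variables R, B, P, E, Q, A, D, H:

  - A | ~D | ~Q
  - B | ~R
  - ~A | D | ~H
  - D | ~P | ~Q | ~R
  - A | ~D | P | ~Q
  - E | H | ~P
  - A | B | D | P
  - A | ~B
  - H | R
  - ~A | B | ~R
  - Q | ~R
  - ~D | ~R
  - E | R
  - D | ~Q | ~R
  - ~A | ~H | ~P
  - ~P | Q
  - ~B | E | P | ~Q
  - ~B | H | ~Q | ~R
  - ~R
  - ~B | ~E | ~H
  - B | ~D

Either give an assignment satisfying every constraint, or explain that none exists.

R = False, B = False, P = True, E = True, Q = True, A = False, D = False, H = True

Unit clause (~R) forces R = False.
In (H | R) only H is left, so H = True.
In (E | R) only E is left, so E = True.
In (~B | ~E | ~H) only ~B is left, so B = False.
In (B | ~D) only ~D is left, so D = False.
In (~A | D | ~H) only ~A is left, so A = False.
In (A | B | D | P) only P is left, so P = True.
In (~P | Q) only Q is left, so Q = True.
All clauses satisfied.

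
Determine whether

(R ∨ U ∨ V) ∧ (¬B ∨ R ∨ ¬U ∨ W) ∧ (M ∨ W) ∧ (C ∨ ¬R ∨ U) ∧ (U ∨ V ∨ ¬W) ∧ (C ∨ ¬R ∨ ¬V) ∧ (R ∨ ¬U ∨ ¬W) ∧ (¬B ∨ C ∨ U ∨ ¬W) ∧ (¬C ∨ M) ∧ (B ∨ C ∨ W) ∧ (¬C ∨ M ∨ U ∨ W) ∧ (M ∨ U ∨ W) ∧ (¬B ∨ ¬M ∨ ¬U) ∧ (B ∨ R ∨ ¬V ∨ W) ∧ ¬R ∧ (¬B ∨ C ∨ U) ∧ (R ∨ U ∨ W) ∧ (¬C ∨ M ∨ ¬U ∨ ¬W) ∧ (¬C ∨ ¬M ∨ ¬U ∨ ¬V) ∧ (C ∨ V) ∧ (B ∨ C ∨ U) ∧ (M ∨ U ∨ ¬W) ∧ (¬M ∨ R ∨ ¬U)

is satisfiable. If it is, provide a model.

B = True, U = False, V = True, C = True, R = False, W = True, M = True

Unit clause (¬R) forces R = False.
Set B = True.
Try U = True:
  (¬B ∨ R ∨ ¬U ∨ W) forces W = True.
  clause (R ∨ ¬U ∨ ¬W) is falsified — backtrack.
So U = False.
  then (R ∨ U ∨ V) forces V = True.
  then (¬B ∨ C ∨ U) forces C = True.
  then (R ∨ U ∨ W) forces W = True.
  then (M ∨ U ∨ ¬W) forces M = True.
All clauses satisfied.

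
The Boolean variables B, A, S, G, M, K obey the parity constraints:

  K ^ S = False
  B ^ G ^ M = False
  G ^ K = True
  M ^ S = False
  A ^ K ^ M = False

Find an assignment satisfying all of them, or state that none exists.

B: True, A: False, S: True, G: False, M: True, K: True

K ^ S = T ^ T = False ✓
B ^ G ^ M = T ^ F ^ T = False ✓
G ^ K = F ^ T = True ✓
M ^ S = T ^ T = False ✓
A ^ K ^ M = F ^ T ^ T = False ✓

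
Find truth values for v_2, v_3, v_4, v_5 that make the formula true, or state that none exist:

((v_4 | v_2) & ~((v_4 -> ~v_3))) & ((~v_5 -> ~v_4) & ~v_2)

v_2: False, v_3: True, v_4: True, v_5: True

  (v_4 | v_2) & ~((v_4 -> ~v_3)) = True
    v_4 | v_2 = True
    ~((v_4 -> ~v_3)) = True
      v_4 -> ~v_3 = False
        ~v_3 = False
  (~v_5 -> ~v_4) & ~v_2 = True
    ~v_5 -> ~v_4 = True
      ~v_5 = False
      ~v_4 = False
    ~v_2 = True
Both conjuncts True, so the formula holds.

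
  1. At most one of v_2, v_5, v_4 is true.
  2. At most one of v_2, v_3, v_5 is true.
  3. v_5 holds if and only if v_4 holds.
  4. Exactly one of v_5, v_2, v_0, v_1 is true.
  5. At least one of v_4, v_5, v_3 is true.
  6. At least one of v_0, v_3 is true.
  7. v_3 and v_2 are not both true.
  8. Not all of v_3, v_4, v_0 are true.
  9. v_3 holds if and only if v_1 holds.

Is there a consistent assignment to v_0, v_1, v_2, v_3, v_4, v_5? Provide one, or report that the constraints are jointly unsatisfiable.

v_0 = False; v_1 = True; v_2 = False; v_3 = True; v_4 = False; v_5 = False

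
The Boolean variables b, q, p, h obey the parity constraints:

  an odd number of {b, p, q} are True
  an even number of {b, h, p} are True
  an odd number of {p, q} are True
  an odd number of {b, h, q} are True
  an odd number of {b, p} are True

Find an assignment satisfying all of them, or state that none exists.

b = False, q = False, p = True, h = True

{b, p, q}: 1 true → odd ✓
{b, h, p}: 2 true → even ✓
{p, q}: 1 true → odd ✓
{b, h, q}: 1 true → odd ✓
{b, p}: 1 true → odd ✓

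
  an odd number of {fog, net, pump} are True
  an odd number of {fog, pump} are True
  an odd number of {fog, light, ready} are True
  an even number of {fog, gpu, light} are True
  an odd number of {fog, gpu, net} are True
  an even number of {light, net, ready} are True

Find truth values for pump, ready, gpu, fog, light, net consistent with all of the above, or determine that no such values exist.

pump: False, ready: True, gpu: False, fog: True, light: True, net: False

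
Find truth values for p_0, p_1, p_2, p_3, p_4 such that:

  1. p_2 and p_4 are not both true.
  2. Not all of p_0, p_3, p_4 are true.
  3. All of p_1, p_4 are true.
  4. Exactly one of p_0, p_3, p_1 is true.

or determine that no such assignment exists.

p_0 = False, p_1 = True, p_2 = False, p_3 = False, p_4 = True

  (1) p_2=F, p_4=T — not both ✓
  (2) {p_0, p_3, p_4}: 1/3 true — not all ✓
  (3) {p_1, p_4}: all 2 true ✓
  (4) {p_0, p_3, p_1}: 1 true — exactly one ✓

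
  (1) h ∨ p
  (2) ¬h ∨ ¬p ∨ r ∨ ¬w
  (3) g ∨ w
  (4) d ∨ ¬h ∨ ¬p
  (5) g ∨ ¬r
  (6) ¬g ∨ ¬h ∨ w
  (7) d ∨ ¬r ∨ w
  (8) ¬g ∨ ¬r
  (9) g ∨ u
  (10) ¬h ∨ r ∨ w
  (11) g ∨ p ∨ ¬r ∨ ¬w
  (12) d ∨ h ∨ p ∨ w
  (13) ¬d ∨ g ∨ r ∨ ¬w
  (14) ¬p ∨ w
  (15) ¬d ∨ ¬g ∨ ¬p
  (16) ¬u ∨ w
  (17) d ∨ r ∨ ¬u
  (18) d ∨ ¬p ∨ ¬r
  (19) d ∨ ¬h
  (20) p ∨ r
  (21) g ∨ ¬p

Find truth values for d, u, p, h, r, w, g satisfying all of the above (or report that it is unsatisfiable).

d=F, u=F, p=T, h=F, r=F, w=T, g=T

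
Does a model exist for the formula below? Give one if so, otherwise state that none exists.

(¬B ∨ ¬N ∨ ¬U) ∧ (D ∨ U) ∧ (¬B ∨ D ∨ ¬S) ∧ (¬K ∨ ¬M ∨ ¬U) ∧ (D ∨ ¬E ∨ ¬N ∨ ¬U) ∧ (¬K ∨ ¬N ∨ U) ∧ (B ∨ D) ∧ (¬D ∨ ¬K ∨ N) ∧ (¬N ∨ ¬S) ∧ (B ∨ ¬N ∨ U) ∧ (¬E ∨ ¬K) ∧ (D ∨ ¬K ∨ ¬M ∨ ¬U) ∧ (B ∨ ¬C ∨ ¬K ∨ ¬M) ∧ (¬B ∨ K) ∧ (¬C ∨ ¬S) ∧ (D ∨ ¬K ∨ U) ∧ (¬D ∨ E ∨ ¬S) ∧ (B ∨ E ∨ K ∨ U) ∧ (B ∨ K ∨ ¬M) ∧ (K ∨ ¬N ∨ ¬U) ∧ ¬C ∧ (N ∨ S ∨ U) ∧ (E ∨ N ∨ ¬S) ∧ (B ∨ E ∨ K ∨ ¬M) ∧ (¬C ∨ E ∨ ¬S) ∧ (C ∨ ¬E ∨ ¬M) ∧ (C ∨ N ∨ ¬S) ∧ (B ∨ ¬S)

Unit clause (¬C) forces C = False.
Set D = False.
  then (D ∨ U) forces U = True.
  then (B ∨ D) forces B = True.
  then (¬B ∨ K) forces K = True.
  then (¬B ∨ ¬N ∨ ¬U) forces N = False.
  then (¬B ∨ D ∨ ¬S) forces S = False.
  then (¬K ∨ ¬M ∨ ¬U) forces M = False.
  then (¬E ∨ ¬K) forces E = False.
All clauses satisfied.

D = False, B = True, S = False, U = True, M = False, C = False, K = True, E = False, N = False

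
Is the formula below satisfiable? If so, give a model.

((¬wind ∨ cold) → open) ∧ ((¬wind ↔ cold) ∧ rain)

wind = True; rain = True; open = False; cold = False

  (¬wind ∨ cold) → open = True
    ¬wind ∨ cold = False
      ¬wind = False
  (¬wind ↔ cold) ∧ rain = True
    ¬wind ↔ cold = True
      ¬wind = False
Both conjuncts True, so the formula holds.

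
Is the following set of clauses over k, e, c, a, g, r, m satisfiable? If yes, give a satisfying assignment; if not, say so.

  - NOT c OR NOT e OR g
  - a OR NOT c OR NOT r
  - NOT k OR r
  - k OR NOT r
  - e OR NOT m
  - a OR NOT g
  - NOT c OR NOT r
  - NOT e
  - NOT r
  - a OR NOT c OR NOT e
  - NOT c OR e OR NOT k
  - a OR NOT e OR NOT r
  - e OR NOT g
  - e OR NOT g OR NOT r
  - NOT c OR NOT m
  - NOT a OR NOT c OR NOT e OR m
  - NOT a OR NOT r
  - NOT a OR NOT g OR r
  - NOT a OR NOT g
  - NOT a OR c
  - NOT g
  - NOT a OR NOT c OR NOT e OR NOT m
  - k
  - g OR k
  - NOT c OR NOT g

Case k = True:
  (NOT k OR r) forces r = True.
  Clause (NOT r) is falsified — contradiction.
Case k = False:
  Clause (k) is falsified — contradiction.
Both cases fail, so the formula is unsatisfiable.

Unsatisfiable — no assignment works.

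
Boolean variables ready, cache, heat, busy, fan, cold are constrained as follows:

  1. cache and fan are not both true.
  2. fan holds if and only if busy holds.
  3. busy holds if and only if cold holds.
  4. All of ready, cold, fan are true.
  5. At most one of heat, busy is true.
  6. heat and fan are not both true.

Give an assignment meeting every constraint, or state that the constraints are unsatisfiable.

ready=T, cache=F, heat=F, busy=T, fan=T, cold=T

  (1) cache=F, fan=T — not both ✓
  (2) fan=T, busy=T — same ✓
  (3) busy=T, cold=T — same ✓
  (4) {ready, cold, fan}: all 3 true ✓
  (5) {heat, busy}: 1 true — at most one ✓
  (6) heat=F, fan=T — not both ✓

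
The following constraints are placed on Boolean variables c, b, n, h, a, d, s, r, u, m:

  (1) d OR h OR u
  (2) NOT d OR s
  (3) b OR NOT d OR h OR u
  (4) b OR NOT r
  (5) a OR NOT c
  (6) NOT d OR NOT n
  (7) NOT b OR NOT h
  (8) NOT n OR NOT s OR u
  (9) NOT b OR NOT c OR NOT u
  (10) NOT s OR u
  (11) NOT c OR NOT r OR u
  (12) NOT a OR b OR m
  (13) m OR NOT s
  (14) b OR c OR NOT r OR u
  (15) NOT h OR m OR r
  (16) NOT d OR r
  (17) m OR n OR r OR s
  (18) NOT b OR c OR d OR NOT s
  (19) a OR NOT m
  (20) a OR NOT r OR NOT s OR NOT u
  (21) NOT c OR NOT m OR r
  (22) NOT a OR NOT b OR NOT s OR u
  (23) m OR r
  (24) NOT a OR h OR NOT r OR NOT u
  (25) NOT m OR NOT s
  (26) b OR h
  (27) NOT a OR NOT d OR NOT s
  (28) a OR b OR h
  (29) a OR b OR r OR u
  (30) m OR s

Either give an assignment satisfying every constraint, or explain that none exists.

c = False, b = True, n = False, h = False, a = True, d = False, s = False, r = False, u = True, m = True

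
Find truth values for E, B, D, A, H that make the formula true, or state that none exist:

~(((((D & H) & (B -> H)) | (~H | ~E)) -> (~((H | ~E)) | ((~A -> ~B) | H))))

E = False, B = True, D = False, A = False, H = False

  ~(((((D & H) & (B -> H)) | (~H | ~E)) -> (~((H | ~E)) | ((~A -> ~B) | H)))) = True
    (((D & H) & (B -> H)) | (~H | ~E)) -> (~((H | ~E)) | ((~A -> ~B) | H)) = False
      ((D & H) & (B -> H)) | (~H | ~E) = True
        (D & H) & (B -> H) = False
          D & H = False
          B -> H = False
        ~H | ~E = True
          ~H = True
          ~E = True
      ~((H | ~E)) | ((~A -> ~B) | H) = False
        ~((H | ~E)) = False
          H | ~E = True
            ~E = True
        (~A -> ~B) | H = False
          ~A -> ~B = False
            ~A = True
            ~B = False
The formula evaluates to True.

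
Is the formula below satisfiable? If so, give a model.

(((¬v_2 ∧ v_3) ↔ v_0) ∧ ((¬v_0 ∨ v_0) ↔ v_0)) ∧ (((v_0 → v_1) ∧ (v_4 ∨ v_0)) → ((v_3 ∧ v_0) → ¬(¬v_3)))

v_0 = True, v_1 = False, v_2 = False, v_3 = True, v_4 = False

  ((¬v_2 ∧ v_3) ↔ v_0) ∧ ((¬v_0 ∨ v_0) ↔ v_0) = True
    (¬v_2 ∧ v_3) ↔ v_0 = True
      ¬v_2 ∧ v_3 = True
        ¬v_2 = True
    (¬v_0 ∨ v_0) ↔ v_0 = True
      ¬v_0 ∨ v_0 = True
        ¬v_0 = False
  ((v_0 → v_1) ∧ (v_4 ∨ v_0)) → ((v_3 ∧ v_0) → ¬(¬v_3)) = True
    (v_0 → v_1) ∧ (v_4 ∨ v_0) = False
      v_0 → v_1 = False
      v_4 ∨ v_0 = True
    (v_3 ∧ v_0) → ¬(¬v_3) = True
      v_3 ∧ v_0 = True
      ¬(¬v_3) = True
        ¬v_3 = False
Both conjuncts True, so the formula holds.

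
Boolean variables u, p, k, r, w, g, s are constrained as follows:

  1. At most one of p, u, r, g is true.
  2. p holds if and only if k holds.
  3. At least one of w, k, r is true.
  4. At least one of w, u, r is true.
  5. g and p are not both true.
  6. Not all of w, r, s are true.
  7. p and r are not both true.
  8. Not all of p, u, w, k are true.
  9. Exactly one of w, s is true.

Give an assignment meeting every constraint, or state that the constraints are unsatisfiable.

u = False; p = True; k = True; r = False; w = True; g = False; s = False

  (1) {p, u, r, g}: 1 true — at most one ✓
  (2) p=T, k=T — same ✓
  (3) {w, k, r}: 2 true — at least one ✓
  (4) {w, u, r}: 1 true — at least one ✓
  (5) g=F, p=T — not both ✓
  (6) {w, r, s}: 1/3 true — not all ✓
  (7) p=T, r=F — not both ✓
  (8) {p, u, w, k}: 3/4 true — not all ✓
  (9) {w, s}: 1 true — exactly one ✓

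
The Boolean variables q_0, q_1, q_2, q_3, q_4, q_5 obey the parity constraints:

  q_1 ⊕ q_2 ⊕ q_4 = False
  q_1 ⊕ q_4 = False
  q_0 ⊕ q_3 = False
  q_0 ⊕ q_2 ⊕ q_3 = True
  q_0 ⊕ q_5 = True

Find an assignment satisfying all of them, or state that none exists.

Adding constraints 1, 2, 3, 4 mod 2: every variable appears an even number of times on the left, so the left side is 0.
But the right sides sum to 1 (mod 2). 0 ≠ 1 — the system is inconsistent.

UNSATISFIABLE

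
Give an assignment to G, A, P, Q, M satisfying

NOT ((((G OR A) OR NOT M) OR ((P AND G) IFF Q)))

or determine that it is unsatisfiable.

G = False; A = False; P = False; Q = True; M = True

  NOT ((((G OR A) OR NOT M) OR ((P AND G) IFF Q))) = True
    ((G OR A) OR NOT M) OR ((P AND G) IFF Q) = False
      (G OR A) OR NOT M = False
        G OR A = False
        NOT M = False
      (P AND G) IFF Q = False
        P AND G = False
The formula evaluates to True.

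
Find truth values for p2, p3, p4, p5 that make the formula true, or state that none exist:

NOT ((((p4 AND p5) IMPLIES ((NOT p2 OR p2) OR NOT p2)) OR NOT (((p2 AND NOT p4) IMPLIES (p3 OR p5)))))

No satisfying assignment exists.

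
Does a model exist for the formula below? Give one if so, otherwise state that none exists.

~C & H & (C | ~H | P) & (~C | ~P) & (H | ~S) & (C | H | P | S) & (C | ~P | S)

P = True; H = True; S = True; C = False

Unit clause (~C) forces C = False.
Unit clause (H) forces H = True.
In (C | ~H | P) only P is left, so P = True.
In (C | ~P | S) only S is left, so S = True.
Check each clause:
  (~C): ~C holds.
  (H): H holds.
  (C | ~H | P): P holds.
  (~C | ~P): ~C holds.
  (H | ~S): H holds.
  (C | H | P | S): H holds.
  (C | ~P | S): S holds.
All clauses satisfied.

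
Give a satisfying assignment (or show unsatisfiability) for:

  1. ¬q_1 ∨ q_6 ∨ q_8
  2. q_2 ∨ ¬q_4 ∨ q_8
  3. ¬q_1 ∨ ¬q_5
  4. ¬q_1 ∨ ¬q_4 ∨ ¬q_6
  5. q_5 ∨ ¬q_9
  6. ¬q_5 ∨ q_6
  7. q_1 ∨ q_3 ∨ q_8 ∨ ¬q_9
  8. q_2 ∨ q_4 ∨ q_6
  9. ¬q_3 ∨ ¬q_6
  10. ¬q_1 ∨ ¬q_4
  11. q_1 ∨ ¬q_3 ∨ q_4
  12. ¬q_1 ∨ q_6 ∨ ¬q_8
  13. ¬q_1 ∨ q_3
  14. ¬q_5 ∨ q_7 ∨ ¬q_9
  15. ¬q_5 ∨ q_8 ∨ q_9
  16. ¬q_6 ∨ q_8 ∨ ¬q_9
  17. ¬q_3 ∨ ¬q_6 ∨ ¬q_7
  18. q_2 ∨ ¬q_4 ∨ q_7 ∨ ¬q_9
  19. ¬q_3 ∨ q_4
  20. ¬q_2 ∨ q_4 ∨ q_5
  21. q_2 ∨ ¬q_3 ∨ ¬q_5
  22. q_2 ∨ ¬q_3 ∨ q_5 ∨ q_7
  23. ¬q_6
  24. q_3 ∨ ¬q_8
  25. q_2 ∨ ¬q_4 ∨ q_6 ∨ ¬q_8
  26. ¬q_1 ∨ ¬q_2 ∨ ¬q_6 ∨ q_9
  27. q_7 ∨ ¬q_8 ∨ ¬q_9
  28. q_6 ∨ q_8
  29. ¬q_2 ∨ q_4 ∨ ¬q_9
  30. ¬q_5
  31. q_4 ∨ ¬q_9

q_1: False; q_2: True; q_3: True; q_4: True; q_5: False; q_6: False; q_7: False; q_8: True; q_9: False

Unit clause (¬q_6) forces q_6 = False.
In (q_6 ∨ q_8) only q_8 is left, so q_8 = True.
Unit clause (¬q_5) forces q_5 = False.
In (q_5 ∨ ¬q_9) only ¬q_9 is left, so q_9 = False.
In (¬q_1 ∨ q_6 ∨ ¬q_8) only ¬q_1 is left, so q_1 = False.
In (q_3 ∨ ¬q_8) only q_3 is left, so q_3 = True.
In (q_1 ∨ ¬q_3 ∨ q_4) only q_4 is left, so q_4 = True.
In (q_2 ∨ ¬q_4 ∨ q_6 ∨ ¬q_8) only q_2 is left, so q_2 = True.
Set q_7 = False.
All clauses satisfied.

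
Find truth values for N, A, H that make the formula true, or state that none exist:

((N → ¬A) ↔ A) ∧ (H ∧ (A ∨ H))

N: False, A: True, H: True

  (N → ¬A) ↔ A = True
    N → ¬A = True
      ¬A = False
  H ∧ (A ∨ H) = True
    A ∨ H = True
Both conjuncts True, so the formula holds.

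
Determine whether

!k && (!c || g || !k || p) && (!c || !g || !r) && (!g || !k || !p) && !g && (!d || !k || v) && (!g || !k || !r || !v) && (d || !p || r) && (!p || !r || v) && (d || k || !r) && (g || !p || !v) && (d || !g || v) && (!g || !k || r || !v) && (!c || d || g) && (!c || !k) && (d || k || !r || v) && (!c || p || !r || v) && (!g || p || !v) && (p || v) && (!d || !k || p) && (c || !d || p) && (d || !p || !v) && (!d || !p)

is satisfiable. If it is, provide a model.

v: True, d: True, k: False, p: False, r: False, g: False, c: True

Unit clause (!k) forces k = False.
Unit clause (!g) forces g = False.
Try v = False:
  (p || v) forces p = True.
  (!p || !r || v) forces r = False.
  (d || !p || r) forces d = True.
  clause (!d || !p) is falsified — backtrack.
So v = True.
  then (g || !p || !v) forces p = False.
Set d = True.
  then (c || !d || p) forces c = True.
Set r = False.
All clauses satisfied.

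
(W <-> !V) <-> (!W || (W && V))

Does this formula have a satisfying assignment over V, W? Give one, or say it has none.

V = True, W = False

  (W <-> !V) <-> (!W || (W && V)) = True
    W <-> !V = True
      !V = False
    !W || (W && V) = True
      !W = True
      W && V = False
The formula evaluates to True.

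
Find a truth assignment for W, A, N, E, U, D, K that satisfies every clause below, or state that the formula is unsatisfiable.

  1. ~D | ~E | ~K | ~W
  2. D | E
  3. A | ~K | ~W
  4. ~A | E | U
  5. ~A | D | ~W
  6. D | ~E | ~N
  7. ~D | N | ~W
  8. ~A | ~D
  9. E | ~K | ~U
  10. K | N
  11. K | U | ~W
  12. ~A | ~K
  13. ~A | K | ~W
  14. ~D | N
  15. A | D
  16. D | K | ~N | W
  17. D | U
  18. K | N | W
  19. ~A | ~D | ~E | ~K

W = False, A = False, N = True, E = True, U = False, D = True, K = False

Set W = False.
Try A = True:
  (~A | ~D) forces D = False.
  (D | E) forces E = True.
  (D | ~E | ~N) forces N = False.
  (K | N) forces K = True.
  clause (~A | ~K) is falsified — backtrack.
So A = False.
  then (A | D) forces D = True.
  then (~D | N) forces N = True.
Set E = True.
Set U = False.
Set K = False.
All clauses satisfied.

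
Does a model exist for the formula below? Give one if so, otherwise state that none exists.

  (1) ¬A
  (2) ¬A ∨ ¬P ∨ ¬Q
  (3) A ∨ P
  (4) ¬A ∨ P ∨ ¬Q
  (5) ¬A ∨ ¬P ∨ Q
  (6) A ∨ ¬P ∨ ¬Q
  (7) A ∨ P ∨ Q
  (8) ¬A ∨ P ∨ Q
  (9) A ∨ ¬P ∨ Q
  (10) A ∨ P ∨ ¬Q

Unsatisfiable

Case A = True:
  Clause (¬A) is falsified — contradiction.
Case A = False:
  (A ∨ P) forces P = True.
  (A ∨ ¬P ∨ ¬Q) forces Q = False.
  Clause (A ∨ ¬P ∨ Q) is falsified — contradiction.
Both cases fail, so the formula is unsatisfiable.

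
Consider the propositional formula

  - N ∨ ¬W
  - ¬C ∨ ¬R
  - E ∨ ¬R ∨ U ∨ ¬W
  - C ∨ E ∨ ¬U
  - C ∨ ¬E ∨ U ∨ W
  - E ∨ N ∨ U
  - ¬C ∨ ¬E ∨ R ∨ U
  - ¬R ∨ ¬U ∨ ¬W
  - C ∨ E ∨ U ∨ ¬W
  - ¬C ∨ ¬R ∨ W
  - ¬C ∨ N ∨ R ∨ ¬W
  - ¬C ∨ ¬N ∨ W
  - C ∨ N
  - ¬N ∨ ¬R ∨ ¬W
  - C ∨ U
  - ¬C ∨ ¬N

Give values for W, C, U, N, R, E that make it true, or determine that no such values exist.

W = False, C = False, U = True, N = True, R = True, E = True

Set W = False.
Set C = False.
  then (C ∨ N) forces N = True.
  then (C ∨ U) forces U = True.
  then (C ∨ E ∨ ¬U) forces E = True.
Set R = True.
All clauses satisfied.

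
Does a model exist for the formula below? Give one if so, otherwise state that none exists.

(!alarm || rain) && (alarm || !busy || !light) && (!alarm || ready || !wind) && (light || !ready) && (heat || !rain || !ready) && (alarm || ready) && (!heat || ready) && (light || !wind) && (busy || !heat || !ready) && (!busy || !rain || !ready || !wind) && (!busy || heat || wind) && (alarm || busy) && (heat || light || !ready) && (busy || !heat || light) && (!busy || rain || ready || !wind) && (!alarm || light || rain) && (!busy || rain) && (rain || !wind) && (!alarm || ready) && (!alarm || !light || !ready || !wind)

Try light = False:
  (light || !ready) forces ready = False.
  (alarm || ready) forces alarm = True.
  clause (!alarm || ready) is falsified — backtrack.
So light = True.
Set wind = False.
Set heat = True.
  then (!heat || ready) forces ready = True.
  then (busy || !heat || !ready) forces busy = True.
  then (!busy || rain) forces rain = True.
  then (alarm || !busy || !light) forces alarm = True.
All clauses satisfied.

light: True, wind: False, heat: True, ready: True, busy: True, alarm: True, rain: True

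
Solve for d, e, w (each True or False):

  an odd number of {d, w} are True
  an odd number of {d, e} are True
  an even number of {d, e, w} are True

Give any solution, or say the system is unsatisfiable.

d = False, e = True, w = True

{d, w}: 1 true → odd ✓
{d, e}: 1 true → odd ✓
{d, e, w}: 2 true → even ✓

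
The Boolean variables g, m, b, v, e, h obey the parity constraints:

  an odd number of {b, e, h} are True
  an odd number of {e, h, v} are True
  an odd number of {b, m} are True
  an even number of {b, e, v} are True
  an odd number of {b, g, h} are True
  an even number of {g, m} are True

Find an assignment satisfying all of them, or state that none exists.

g = False, m = False, b = True, v = True, e = False, h = False

{b, e, h}: 1 true → odd ✓
{e, h, v}: 1 true → odd ✓
{b, m}: 1 true → odd ✓
{b, e, v}: 2 true → even ✓
{b, g, h}: 1 true → odd ✓
{g, m}: 0 true → even ✓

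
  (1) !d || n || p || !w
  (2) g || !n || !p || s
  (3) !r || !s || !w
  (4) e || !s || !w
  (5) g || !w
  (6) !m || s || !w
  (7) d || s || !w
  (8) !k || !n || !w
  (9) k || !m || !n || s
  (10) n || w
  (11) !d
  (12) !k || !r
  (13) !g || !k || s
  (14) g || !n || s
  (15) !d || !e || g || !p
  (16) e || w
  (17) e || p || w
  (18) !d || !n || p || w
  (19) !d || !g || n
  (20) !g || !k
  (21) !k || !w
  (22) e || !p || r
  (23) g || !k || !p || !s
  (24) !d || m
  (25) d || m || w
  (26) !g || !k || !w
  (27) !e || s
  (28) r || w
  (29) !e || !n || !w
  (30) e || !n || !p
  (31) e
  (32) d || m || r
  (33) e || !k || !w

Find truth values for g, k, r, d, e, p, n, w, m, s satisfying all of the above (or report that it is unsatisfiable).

g = True, k = False, r = False, d = False, e = True, p = False, n = False, w = True, m = True, s = True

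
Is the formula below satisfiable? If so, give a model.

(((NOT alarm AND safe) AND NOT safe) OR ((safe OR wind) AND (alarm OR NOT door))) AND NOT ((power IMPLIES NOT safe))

wind = True, door = True, safe = True, power = True, alarm = True

  ((NOT alarm AND safe) AND NOT safe) OR ((safe OR wind) AND (alarm OR NOT door)) = True
    (NOT alarm AND safe) AND NOT safe = False
      NOT alarm AND safe = False
        NOT alarm = False
      NOT safe = False
    (safe OR wind) AND (alarm OR NOT door) = True
      safe OR wind = True
      alarm OR NOT door = True
        NOT door = False
  NOT ((power IMPLIES NOT safe)) = True
    power IMPLIES NOT safe = False
      NOT safe = False
Both conjuncts True, so the formula holds.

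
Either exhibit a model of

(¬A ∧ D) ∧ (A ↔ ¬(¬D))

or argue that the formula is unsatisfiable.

Case D = True: the formula simplifies to ¬A ∧ A.
  A = True: the conjunct ¬A is False.
  A = False: the conjunct A is False.
Case D = False: the conjunct D is False.
Both cases fail — unsatisfiable.

Unsatisfiable — no assignment works.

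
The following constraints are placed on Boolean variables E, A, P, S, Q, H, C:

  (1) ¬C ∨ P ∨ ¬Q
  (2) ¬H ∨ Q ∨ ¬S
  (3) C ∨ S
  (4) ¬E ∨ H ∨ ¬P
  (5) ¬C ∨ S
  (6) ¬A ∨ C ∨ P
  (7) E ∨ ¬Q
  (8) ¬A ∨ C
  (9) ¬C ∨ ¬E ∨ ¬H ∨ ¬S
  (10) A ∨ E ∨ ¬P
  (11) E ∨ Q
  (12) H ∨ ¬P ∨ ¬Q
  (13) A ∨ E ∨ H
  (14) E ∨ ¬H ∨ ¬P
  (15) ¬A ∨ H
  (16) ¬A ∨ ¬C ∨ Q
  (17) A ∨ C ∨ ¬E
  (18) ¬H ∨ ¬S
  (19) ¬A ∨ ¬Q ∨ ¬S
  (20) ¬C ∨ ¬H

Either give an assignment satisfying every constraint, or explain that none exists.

Try E = False:
  (E ∨ ¬Q) forces Q = False.
  clause (E ∨ Q) is falsified — backtrack.
So E = True.
Set A = False.
  then (A ∨ C ∨ ¬E) forces C = True.
  then (¬C ∨ ¬H) forces H = False.
  then (¬E ∨ H ∨ ¬P) forces P = False.
  then (¬C ∨ S) forces S = True.
  then (¬C ∨ P ∨ ¬Q) forces Q = False.
All clauses satisfied.

E = True, A = False, P = False, S = True, Q = False, H = False, C = True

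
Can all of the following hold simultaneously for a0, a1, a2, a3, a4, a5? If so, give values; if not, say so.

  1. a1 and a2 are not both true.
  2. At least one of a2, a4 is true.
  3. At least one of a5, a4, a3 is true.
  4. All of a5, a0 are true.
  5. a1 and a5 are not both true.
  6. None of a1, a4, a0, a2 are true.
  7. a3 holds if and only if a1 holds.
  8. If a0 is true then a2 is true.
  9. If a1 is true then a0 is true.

Case a0 = True:
  Constraint (6) is violated (a0=T) — contradiction.
Case a0 = False:
  Constraint (4) is violated (a0=F) — contradiction.
Both cases fail — unsatisfiable.

The formula is unsatisfiable.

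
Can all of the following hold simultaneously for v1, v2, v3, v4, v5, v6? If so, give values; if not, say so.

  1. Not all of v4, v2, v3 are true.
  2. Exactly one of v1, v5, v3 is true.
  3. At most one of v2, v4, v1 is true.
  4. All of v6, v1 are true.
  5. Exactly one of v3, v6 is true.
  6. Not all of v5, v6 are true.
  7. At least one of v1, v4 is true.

v1 = True; v2 = False; v3 = False; v4 = False; v5 = False; v6 = True

  (1) {v4, v2, v3}: 0/3 true — not all ✓
  (2) {v1, v5, v3}: 1 true — exactly one ✓
  (3) {v2, v4, v1}: 1 true — at most one ✓
  (4) {v6, v1}: all 2 true ✓
  (5) {v3, v6}: 1 true — exactly one ✓
  (6) {v5, v6}: 1/2 true — not all ✓
  (7) {v1, v4}: 1 true — at least one ✓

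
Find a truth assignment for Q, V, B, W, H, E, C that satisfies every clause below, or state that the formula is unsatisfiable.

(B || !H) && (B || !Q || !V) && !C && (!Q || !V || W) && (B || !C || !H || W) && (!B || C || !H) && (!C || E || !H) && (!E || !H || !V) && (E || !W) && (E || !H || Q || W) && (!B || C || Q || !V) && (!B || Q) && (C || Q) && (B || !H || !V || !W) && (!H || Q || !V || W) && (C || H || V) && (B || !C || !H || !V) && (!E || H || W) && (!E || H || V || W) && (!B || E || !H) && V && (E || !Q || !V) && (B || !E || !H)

Q=T, V=T, B=T, W=T, H=F, E=T, C=F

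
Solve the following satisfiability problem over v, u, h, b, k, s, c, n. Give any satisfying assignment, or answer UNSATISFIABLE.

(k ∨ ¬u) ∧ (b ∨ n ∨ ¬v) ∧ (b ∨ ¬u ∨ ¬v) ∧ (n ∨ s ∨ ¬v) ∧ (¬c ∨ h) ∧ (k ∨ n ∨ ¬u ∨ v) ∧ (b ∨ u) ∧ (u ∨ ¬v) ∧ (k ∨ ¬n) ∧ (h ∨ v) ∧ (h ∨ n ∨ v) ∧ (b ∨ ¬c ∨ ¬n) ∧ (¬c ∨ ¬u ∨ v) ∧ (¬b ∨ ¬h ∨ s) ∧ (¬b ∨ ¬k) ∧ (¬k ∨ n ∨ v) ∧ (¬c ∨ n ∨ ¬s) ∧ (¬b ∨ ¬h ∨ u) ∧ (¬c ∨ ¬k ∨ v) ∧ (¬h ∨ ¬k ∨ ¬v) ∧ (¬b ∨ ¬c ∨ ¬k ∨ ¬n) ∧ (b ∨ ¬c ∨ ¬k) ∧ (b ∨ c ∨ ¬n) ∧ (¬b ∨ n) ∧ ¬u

The formula is unsatisfiable.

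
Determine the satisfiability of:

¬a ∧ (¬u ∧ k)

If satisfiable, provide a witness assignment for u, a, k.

u = False; a = False; k = True

  ¬a = True
  ¬u ∧ k = True
    ¬u = True
Both conjuncts True, so the formula holds.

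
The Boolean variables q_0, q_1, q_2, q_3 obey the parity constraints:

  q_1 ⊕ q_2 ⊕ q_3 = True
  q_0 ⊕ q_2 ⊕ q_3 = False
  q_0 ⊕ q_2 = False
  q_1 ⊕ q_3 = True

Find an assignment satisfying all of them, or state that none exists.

q_0 = False, q_1 = True, q_2 = False, q_3 = False

q_1 ⊕ q_2 ⊕ q_3 = T ⊕ F ⊕ F = True ✓
q_0 ⊕ q_2 ⊕ q_3 = F ⊕ F ⊕ F = False ✓
q_0 ⊕ q_2 = F ⊕ F = False ✓
q_1 ⊕ q_3 = T ⊕ F = True ✓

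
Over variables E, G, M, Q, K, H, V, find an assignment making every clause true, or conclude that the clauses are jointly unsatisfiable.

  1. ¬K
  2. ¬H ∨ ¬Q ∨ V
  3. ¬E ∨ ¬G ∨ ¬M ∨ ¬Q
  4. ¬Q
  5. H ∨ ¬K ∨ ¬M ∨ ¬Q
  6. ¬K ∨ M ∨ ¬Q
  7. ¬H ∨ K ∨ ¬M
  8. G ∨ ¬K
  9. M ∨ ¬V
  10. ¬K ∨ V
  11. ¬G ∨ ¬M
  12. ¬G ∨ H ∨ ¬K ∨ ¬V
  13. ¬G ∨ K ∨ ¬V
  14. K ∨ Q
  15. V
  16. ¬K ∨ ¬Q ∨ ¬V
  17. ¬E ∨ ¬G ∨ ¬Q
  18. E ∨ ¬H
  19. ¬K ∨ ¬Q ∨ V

The formula is unsatisfiable.

Case Q = True:
  Clause (¬Q) is falsified — contradiction.
Case Q = False:
  (¬K) forces K = False.
  Clause (K ∨ Q) is falsified — contradiction.
Both cases fail, so the formula is unsatisfiable.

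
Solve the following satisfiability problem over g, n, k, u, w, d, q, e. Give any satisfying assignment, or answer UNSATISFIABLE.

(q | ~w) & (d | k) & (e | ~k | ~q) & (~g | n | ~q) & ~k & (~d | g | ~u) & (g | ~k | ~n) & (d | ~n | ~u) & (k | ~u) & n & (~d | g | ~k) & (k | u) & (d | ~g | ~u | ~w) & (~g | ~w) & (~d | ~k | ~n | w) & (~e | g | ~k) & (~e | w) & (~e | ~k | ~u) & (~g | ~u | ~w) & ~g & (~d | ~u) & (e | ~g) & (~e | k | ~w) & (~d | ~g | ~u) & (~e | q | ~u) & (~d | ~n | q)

The formula is unsatisfiable.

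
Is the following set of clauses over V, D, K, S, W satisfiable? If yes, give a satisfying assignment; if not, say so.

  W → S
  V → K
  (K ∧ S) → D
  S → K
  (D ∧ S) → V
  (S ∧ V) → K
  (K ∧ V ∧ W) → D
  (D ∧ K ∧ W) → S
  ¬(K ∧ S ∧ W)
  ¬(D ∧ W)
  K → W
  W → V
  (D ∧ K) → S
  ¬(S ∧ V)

V = False, D = False, K = False, S = False, W = False

Try V = True:
  (¬S ∨ ¬V) forces S = False.
  (S ∨ ¬W) forces W = False.
  (¬K ∨ W) forces K = False.
  clause (K ∨ ¬V) is falsified — backtrack.
So V = False.
  then (V ∨ ¬W) forces W = False.
  then (¬K ∨ W) forces K = False.
  then (K ∨ ¬S) forces S = False.
Set D = False.
All clauses satisfied.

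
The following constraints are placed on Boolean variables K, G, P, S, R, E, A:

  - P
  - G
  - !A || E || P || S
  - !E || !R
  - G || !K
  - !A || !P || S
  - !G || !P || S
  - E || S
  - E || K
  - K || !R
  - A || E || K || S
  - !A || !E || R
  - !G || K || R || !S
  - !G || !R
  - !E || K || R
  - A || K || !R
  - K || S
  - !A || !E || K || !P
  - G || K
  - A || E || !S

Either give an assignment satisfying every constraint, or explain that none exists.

K = True; G = True; P = True; S = True; R = False; E = True; A = False

Unit clause (P) forces P = True.
Unit clause (G) forces G = True.
In (!G || !P || S) only S is left, so S = True.
In (!G || !R) only !R is left, so R = False.
In (!G || K || R || !S) only K is left, so K = True.
Set E = True.
  then (!A || !E || R) forces A = False.
All clauses satisfied.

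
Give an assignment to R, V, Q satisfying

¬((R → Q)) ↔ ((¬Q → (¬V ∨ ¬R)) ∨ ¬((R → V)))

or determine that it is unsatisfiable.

R = True; V = False; Q = False

  ¬((R → Q)) ↔ ((¬Q → (¬V ∨ ¬R)) ∨ ¬((R → V))) = True
    ¬((R → Q)) = True
      R → Q = False
    (¬Q → (¬V ∨ ¬R)) ∨ ¬((R → V)) = True
      ¬Q → (¬V ∨ ¬R) = True
        ¬Q = True
        ¬V ∨ ¬R = True
          ¬V = True
          ¬R = False
      ¬((R → V)) = True
        R → V = False
The formula evaluates to True.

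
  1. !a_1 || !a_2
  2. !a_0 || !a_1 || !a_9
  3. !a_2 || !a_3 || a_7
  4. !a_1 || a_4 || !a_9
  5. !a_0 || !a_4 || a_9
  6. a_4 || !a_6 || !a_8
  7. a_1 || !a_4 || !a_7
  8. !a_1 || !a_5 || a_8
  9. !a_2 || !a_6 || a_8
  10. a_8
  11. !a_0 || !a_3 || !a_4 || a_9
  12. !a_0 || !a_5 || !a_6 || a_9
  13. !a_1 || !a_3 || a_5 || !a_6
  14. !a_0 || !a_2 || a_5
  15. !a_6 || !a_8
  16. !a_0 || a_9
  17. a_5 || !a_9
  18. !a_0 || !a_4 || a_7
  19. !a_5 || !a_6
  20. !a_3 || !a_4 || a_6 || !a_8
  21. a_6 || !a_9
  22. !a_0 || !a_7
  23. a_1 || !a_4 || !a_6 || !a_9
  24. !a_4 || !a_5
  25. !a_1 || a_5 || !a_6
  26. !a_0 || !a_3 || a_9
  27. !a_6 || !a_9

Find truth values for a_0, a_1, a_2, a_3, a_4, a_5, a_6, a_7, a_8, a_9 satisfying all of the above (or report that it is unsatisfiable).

Unit clause (a_8) forces a_8 = True.
In (!a_6 || !a_8) only !a_6 is left, so a_6 = False.
In (a_6 || !a_9) only !a_9 is left, so a_9 = False.
In (!a_0 || a_9) only !a_0 is left, so a_0 = False.
Set a_1 = False.
Set a_2 = True.
Set a_3 = False.
Set a_4 = False.
Set a_5 = False.
Set a_7 = True.
All clauses satisfied.

a_0: False, a_1: False, a_2: True, a_3: False, a_4: False, a_5: False, a_6: False, a_7: True, a_8: True, a_9: False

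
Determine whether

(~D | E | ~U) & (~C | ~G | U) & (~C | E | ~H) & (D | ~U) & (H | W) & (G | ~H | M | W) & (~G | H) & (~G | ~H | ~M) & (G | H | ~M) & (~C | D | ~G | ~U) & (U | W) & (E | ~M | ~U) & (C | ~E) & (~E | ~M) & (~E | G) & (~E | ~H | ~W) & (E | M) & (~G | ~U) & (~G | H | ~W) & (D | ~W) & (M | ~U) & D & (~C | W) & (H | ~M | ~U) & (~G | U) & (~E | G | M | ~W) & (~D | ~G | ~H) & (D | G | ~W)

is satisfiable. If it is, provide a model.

Unit clause (D) forces D = True.
Try H = False:
  (H | W) forces W = True.
  (~G | H) forces G = False.
  (G | H | ~M) forces M = False.
  (~E | G) forces E = False.
  clause (E | M) is falsified — backtrack.
So H = True.
  then (~D | ~G | ~H) forces G = False.
  then (~E | G) forces E = False.
  then (E | M) forces M = True.
  then (~D | E | ~U) forces U = False.
  then (~C | E | ~H) forces C = False.
  then (U | W) forces W = True.
All clauses satisfied.

H = True; D = True; C = False; U = False; G = False; E = False; W = True; M = True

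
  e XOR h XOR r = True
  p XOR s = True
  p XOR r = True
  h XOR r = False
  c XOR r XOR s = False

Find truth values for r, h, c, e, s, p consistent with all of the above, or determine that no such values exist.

r: False; h: False; c: False; e: True; s: False; p: True

e XOR h XOR r = T XOR F XOR F = True ✓
p XOR s = T XOR F = True ✓
p XOR r = T XOR F = True ✓
h XOR r = F XOR F = False ✓
c XOR r XOR s = F XOR F XOR F = False ✓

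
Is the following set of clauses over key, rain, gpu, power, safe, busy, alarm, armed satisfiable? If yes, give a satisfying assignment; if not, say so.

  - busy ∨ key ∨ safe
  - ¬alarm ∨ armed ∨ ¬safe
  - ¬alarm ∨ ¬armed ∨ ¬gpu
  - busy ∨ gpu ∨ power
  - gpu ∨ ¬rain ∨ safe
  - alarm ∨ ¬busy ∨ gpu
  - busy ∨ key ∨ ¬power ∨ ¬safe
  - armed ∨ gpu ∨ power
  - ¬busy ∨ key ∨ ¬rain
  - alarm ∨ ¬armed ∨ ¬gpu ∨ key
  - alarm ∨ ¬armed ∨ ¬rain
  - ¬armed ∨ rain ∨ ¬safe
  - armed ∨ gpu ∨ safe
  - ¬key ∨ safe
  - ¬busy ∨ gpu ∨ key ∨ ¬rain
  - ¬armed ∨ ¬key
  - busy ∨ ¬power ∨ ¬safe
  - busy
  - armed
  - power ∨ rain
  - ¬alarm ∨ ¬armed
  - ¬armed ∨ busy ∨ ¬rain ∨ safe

Unsatisfiable — no assignment works.

Case alarm = True:
  (busy) forces busy = True.
  (armed) forces armed = True.
  Clause (¬alarm ∨ ¬armed) is falsified — contradiction.
Case alarm = False:
  (busy) forces busy = True.
  (alarm ∨ ¬busy ∨ gpu) forces gpu = True.
  (armed) forces armed = True.
  (alarm ∨ ¬armed ∨ ¬gpu ∨ key) forces key = True.
  Clause (¬armed ∨ ¬key) is falsified — contradiction.
Both cases fail, so the formula is unsatisfiable.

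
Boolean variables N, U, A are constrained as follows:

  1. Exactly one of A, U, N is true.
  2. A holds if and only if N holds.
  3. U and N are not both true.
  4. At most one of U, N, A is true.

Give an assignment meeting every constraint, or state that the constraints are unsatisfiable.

N=F, U=T, A=F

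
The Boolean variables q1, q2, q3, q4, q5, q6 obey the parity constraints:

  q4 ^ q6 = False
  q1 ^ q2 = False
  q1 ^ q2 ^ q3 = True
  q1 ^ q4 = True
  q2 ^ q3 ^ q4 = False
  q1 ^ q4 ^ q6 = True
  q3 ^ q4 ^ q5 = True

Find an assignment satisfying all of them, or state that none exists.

q1: True, q2: True, q3: True, q4: False, q5: False, q6: False

q4 ^ q6 = F ^ F = False ✓
q1 ^ q2 = T ^ T = False ✓
q1 ^ q2 ^ q3 = T ^ T ^ T = True ✓
q1 ^ q4 = T ^ F = True ✓
q2 ^ q3 ^ q4 = T ^ T ^ F = False ✓
q1 ^ q4 ^ q6 = T ^ F ^ F = True ✓
q3 ^ q4 ^ q5 = T ^ F ^ F = True ✓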